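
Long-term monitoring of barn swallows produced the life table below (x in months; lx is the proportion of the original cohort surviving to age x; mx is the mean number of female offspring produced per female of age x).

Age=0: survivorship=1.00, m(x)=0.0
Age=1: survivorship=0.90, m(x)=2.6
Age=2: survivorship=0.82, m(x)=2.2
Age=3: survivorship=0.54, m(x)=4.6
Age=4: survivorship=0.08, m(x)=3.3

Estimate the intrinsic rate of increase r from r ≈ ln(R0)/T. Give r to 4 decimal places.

R0 = Σ lx·mx = 0 + 2.34 + 1.804 + 2.484 + 0.264 = 6.892
Σ x·lx·mx = 14.456; T = 14.456/6.892 = 2.0975…
r ≈ ln(R0)/T = ln(6.892)/2.0975… = 0.920313… → 0.9203

0.9203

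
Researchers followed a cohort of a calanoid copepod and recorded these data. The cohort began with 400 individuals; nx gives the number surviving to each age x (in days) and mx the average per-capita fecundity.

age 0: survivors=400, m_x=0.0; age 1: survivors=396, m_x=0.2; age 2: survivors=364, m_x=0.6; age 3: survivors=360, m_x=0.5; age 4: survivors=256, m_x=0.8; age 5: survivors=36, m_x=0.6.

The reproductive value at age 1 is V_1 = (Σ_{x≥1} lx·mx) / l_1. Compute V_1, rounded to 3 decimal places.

1.778

lx = nx/n0 = nx/400: 1, 0.99, 0.91, 0.9, 0.64, 0.09
lx·mx for x ≥ 1: 0.198, 0.546, 0.45, 0.512, 0.054 → sum = 1.76
V_1 = 1.76 / l_1 = 1.76 / 0.99 = 1.777778… → 1.778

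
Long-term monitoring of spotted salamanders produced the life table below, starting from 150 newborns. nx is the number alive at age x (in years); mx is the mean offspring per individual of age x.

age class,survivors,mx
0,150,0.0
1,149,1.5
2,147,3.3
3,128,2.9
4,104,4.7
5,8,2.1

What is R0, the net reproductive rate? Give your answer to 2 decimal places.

10.57

lx = nx/n0 = nx/150: 1, 0.99333…, 0.98, 0.85333…, 0.69333…, 0.05333…
lx·mx by age: 0, 1.49…, 3.234, 2.474667…, 3.258667…, 0.112…
R0 = Σ lx·mx = 10.569333… → 10.57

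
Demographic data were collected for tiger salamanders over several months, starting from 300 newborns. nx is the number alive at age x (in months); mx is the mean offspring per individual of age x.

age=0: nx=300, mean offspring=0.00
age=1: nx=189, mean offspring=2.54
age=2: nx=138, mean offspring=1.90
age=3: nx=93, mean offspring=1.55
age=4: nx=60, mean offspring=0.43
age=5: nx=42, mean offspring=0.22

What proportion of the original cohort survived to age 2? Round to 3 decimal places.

l_2 = n_2/n_0 = 138/300 = 0.46 → 0.460

0.460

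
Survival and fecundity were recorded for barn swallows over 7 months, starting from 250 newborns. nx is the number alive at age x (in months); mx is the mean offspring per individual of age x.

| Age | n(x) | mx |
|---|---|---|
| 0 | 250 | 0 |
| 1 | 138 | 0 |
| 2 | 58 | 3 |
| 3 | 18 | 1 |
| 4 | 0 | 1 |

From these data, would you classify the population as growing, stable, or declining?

lx = nx/n0 = nx/250: 1, 0.552, 0.232, 0.072, 0
R0 = Σ lx·mx = 0 + 0 + 0.696 + 0.072 + 0 = 0.768
R0 < 1, so the population is declining.

declining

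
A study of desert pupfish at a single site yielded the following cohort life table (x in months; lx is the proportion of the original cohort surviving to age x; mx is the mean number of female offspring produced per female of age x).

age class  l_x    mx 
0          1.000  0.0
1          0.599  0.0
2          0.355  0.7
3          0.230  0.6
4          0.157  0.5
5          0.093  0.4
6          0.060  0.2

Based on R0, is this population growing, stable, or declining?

declining

R0 = Σ lx·mx = 0 + 0 + 0.2485 + 0.138 + 0.0785 + 0.0372 + 0.012 = 0.5142
R0 < 1, so the population is declining.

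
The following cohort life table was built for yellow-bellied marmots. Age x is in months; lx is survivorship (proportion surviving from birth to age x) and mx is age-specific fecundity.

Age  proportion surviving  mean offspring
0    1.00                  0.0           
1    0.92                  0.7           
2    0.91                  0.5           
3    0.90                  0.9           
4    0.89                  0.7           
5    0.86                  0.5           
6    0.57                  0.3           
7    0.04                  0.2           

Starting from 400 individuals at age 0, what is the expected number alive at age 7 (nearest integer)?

16

Expected survivors = N0 · l_7 = 400 × 0.04 = 16 → 16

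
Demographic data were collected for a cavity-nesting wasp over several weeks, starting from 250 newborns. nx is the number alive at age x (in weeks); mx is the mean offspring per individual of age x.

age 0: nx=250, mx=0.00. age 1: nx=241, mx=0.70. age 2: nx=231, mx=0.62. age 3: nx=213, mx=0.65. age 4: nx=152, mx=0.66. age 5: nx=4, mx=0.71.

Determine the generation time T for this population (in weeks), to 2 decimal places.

lx = nx/n0 = nx/250: 1, 0.964, 0.924, 0.852, 0.608, 0.016
lx·mx: 0, 0.6748, 0.57288, 0.5538, 0.40128, 0.01136 → R0 = 2.21412
x·lx·mx: 0, 0.6748, 1.14576, 1.6614, 1.60512, 0.0568 → Σ = 5.14388
T = 5.14388 / 2.21412 = 2.323216… → 2.32

2.32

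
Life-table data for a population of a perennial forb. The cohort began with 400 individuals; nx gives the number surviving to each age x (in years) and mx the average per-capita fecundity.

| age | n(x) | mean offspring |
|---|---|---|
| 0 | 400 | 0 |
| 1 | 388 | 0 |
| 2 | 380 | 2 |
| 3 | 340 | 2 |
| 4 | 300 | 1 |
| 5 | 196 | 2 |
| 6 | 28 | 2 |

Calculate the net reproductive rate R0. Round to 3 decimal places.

5.470

lx = nx/n0 = nx/400: 1, 0.97, 0.95, 0.85, 0.75, 0.49, 0.07
lx·mx by age: 0, 0, 1.9, 1.7, 0.75, 0.98, 0.14
R0 = Σ lx·mx = 5.47 → 5.470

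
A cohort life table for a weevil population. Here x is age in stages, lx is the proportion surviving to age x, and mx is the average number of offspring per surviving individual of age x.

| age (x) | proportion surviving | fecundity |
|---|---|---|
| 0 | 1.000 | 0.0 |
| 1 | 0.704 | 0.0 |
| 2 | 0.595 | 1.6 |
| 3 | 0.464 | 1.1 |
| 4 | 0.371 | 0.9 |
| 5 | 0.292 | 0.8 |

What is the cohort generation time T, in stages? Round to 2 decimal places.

2.93

lx·mx: 0, 0, 0.952, 0.5104, 0.3339, 0.2336 → R0 = 2.0299
x·lx·mx: 0, 0, 1.904, 1.5312, 1.3356, 1.168 → Σ = 5.9388
T = 5.9388 / 2.0299 = 2.925661… → 2.93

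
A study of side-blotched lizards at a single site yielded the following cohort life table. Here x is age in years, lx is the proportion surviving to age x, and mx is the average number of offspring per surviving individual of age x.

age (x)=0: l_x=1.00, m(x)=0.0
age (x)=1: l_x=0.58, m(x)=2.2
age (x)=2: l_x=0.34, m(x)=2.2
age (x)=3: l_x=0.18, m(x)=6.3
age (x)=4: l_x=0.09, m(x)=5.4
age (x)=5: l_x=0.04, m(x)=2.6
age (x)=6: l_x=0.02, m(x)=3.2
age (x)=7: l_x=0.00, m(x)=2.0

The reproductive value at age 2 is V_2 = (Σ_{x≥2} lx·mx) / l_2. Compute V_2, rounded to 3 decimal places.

lx·mx for x ≥ 2: 0.748, 1.134, 0.486, 0.104, 0.064, 0 → sum = 2.536
V_2 = 2.536 / l_2 = 2.536 / 0.34 = 7.458824… → 7.459

7.459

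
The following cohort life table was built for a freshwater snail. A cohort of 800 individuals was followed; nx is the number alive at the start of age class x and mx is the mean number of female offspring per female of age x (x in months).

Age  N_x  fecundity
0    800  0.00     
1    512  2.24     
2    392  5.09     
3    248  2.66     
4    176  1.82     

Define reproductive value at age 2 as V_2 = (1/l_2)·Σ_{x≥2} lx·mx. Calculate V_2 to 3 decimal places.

lx = nx/n0 = nx/800: 1, 0.64, 0.49, 0.31, 0.22
lx·mx for x ≥ 2: 2.4941, 0.8246, 0.4004 → sum = 3.7191
V_2 = 3.7191 / l_2 = 3.7191 / 0.49 = 7.59 → 7.590

7.590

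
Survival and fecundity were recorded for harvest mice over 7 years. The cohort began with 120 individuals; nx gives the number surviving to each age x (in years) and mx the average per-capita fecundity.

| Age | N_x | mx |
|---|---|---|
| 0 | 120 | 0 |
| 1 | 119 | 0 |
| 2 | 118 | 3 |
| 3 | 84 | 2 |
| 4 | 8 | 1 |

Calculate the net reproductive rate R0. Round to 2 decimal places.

4.42

lx = nx/n0 = nx/120: 1, 0.99167…, 0.98333…, 0.7, 0.06667…
lx·mx by age: 0, 0, 2.95…, 1.4, 0.066667…
R0 = Σ lx·mx = 4.416667… → 4.42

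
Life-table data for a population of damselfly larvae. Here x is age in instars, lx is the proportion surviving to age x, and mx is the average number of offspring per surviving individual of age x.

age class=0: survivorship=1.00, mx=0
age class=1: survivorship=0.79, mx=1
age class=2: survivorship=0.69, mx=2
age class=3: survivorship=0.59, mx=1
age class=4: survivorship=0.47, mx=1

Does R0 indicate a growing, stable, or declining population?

growing

R0 = Σ lx·mx = 0 + 0.79 + 1.38 + 0.59 + 0.47 = 3.23
R0 > 1, so the population is growing.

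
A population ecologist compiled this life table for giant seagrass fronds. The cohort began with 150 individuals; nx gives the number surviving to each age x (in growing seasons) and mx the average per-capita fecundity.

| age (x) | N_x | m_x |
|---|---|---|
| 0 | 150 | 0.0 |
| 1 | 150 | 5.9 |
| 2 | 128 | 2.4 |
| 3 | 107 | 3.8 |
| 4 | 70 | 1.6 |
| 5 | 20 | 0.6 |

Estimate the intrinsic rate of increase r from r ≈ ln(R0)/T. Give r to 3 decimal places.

1.303

lx = nx/n0 = nx/150: 1, 1, 0.85333…, 0.71333…, 0.46667…, 0.13333…
R0 = Σ lx·mx = 0 + 5.9 + 2.048… + 2.71067… + 0.74667… + 0.08… = 11.485333…
Σ x·lx·mx = 21.514667…; T = 21.514667…/11.485333… = 1.87323…
r ≈ ln(R0)/T = ln(11.485333…)/1.87323… = 1.30313… → 1.303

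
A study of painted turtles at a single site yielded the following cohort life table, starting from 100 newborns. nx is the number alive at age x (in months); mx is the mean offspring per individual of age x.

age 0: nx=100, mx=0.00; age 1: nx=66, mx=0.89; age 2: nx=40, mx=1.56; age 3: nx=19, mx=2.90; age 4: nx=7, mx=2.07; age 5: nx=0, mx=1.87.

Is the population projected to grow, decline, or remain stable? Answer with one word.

lx = nx/n0 = nx/100: 1, 0.66, 0.4, 0.19, 0.07, 0
R0 = Σ lx·mx = 0 + 0.5874 + 0.624 + 0.551 + 0.1449 + 0 = 1.9073
R0 > 1, so the population is growing.

growing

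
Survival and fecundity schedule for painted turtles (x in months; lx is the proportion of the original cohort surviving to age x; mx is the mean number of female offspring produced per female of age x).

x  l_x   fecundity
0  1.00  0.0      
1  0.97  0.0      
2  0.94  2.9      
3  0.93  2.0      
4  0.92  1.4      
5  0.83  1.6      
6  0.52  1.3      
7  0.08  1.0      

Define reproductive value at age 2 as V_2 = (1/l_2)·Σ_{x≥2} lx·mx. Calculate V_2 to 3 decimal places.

lx·mx for x ≥ 2: 2.726, 1.86, 1.288, 1.328, 0.676, 0.08 → sum = 7.958
V_2 = 7.958 / l_2 = 7.958 / 0.94 = 8.465957… → 8.466

8.466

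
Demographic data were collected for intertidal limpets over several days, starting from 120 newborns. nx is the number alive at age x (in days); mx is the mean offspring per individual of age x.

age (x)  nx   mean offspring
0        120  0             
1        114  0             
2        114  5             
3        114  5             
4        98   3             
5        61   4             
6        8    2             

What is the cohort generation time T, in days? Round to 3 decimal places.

lx = nx/n0 = nx/120: 1, 0.95, 0.95, 0.95, 0.81667…, 0.50833…, 0.06667…
lx·mx: 0, 0, 4.75, 4.75, 2.45…, 2.033333…, 0.133333… → R0 = 14.116667…
x·lx·mx: 0, 0, 9.5, 14.25, 9.8…, 10.166667…, 0.8… → Σ = 44.516667…
T = 44.516667… / 14.116667… = 3.153483… → 3.153

3.153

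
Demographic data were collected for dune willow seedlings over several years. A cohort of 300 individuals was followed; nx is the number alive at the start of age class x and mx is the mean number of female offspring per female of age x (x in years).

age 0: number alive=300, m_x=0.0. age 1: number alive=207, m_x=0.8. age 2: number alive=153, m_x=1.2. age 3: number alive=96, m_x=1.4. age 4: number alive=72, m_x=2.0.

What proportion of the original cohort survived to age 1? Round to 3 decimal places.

0.690

l_1 = n_1/n_0 = 207/300 = 0.69 → 0.690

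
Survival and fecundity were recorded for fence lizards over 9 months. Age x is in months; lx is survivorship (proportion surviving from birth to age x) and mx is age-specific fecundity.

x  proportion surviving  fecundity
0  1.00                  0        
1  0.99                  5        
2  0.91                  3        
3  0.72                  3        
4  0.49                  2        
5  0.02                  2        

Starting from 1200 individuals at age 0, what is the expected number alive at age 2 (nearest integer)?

1092

Expected survivors = N0 · l_2 = 1200 × 0.91 = 1092 → 1092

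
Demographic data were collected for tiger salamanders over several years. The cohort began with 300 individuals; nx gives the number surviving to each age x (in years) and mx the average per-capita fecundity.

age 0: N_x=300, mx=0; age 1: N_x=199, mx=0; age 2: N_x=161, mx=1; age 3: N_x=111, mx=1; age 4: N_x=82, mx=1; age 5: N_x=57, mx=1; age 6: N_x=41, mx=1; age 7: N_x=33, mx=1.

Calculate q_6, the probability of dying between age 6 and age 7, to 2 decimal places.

lx = nx/n0 = nx/300: 1, 0.66333…, 0.53667…, 0.37, 0.27333…, 0.19, 0.13667…, 0.11
q_6 = (l_6 − l_7) / l_6 = (0.136667… − 0.11) / 0.136667…
     = 0.026667… / 0.136667… = 0.195122… → 0.20

0.20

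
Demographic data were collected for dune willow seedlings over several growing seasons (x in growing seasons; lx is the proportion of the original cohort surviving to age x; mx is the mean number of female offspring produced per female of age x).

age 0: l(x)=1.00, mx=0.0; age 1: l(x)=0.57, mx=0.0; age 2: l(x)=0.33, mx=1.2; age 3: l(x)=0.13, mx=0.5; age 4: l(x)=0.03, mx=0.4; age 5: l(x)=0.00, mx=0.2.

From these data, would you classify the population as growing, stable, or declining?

declining

R0 = Σ lx·mx = 0 + 0 + 0.396 + 0.065 + 0.012 + 0 = 0.473
R0 < 1, so the population is declining.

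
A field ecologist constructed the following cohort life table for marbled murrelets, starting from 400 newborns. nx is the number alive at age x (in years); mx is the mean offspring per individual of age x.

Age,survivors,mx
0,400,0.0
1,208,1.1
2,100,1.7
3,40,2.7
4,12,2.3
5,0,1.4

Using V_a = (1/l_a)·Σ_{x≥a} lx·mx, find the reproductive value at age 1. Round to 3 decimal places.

lx = nx/n0 = nx/400: 1, 0.52, 0.25, 0.1, 0.03, 0
lx·mx for x ≥ 1: 0.572, 0.425, 0.27, 0.069, 0 → sum = 1.336
V_1 = 1.336 / l_1 = 1.336 / 0.52 = 2.569231… → 2.569

2.569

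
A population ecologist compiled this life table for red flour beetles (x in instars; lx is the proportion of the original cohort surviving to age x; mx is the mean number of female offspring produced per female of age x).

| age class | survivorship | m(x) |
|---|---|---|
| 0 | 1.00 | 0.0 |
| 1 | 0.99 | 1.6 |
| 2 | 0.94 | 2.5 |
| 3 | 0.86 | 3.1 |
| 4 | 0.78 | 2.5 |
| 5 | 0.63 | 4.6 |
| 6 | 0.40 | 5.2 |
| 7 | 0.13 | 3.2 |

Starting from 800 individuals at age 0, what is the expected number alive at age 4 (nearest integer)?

624

Expected survivors = N0 · l_4 = 800 × 0.78 = 624 → 624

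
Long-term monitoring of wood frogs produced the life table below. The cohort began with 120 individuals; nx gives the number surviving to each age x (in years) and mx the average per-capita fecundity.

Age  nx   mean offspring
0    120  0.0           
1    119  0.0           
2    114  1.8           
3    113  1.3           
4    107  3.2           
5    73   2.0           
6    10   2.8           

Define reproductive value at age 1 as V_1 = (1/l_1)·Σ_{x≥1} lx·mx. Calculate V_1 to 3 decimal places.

lx = nx/n0 = nx/120: 1, 0.99167…, 0.95, 0.94167…, 0.89167…, 0.60833…, 0.08333…
lx·mx for x ≥ 1: 0, 1.71, 1.224167…, 2.853333…, 1.216667…, 0.233333… → sum = 7.2375…
V_1 = 7.2375… / l_1 = 7.2375… / 0.991667… = 7.298319… → 7.298

7.298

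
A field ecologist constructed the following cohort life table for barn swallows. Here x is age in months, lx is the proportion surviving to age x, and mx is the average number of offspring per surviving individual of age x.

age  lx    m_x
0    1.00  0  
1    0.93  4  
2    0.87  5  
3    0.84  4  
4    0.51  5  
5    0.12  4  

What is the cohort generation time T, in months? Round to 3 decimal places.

2.427

lx·mx: 0, 3.72, 4.35, 3.36, 2.55, 0.48 → R0 = 14.46
x·lx·mx: 0, 3.72, 8.7, 10.08, 10.2, 2.4 → Σ = 35.1
T = 35.1 / 14.46 = 2.427386… → 2.427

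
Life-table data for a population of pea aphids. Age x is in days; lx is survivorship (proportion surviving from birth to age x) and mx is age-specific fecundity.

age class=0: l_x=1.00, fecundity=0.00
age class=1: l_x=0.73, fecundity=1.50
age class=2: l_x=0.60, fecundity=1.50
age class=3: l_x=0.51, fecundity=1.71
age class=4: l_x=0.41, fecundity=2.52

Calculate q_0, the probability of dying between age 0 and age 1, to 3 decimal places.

0.270

q_0 = (l_0 − l_1) / l_0 = (1 − 0.73) / 1
     = 0.27 / 1 = 0.27 → 0.270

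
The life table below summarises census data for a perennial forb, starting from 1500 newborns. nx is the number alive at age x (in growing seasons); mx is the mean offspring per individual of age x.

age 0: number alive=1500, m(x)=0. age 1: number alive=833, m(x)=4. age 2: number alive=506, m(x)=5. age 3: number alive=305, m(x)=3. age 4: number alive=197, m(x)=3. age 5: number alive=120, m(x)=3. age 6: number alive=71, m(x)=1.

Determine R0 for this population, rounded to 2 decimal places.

lx = nx/n0 = nx/1500: 1, 0.55533…, 0.33733…, 0.20333…, 0.13133…, 0.08, 0.04733…
lx·mx by age: 0, 2.221333…, 1.686667…, 0.61…, 0.394…, 0.24, 0.047333…
R0 = Σ lx·mx = 5.199333… → 5.20

5.20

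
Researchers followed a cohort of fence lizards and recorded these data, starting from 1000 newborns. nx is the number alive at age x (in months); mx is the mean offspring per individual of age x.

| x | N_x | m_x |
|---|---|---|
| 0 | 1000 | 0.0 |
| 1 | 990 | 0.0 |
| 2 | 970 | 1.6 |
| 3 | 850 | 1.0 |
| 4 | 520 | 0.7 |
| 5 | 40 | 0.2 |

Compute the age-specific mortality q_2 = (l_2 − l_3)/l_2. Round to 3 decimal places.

lx = nx/n0 = nx/1000: 1, 0.99, 0.97, 0.85, 0.52, 0.04
q_2 = (l_2 − l_3) / l_2 = (0.97 − 0.85) / 0.97
     = 0.12 / 0.97 = 0.123711… → 0.124

0.124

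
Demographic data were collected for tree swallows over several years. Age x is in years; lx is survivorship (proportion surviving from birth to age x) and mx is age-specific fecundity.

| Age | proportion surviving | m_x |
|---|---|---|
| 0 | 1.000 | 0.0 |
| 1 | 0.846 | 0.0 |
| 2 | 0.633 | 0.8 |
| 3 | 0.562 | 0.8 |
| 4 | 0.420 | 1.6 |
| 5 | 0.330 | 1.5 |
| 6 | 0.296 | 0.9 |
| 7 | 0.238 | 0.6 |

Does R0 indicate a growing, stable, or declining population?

growing

R0 = Σ lx·mx = 0 + 0 + 0.5064 + 0.4496 + 0.672 + 0.495 + 0.2664 + 0.1428 = 2.5322
R0 > 1, so the population is growing.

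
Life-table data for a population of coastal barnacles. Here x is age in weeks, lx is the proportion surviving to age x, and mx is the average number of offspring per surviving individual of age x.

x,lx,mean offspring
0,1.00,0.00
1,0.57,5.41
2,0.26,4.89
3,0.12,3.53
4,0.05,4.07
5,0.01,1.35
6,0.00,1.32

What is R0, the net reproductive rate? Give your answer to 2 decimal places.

lx·mx by age: 0, 3.0837, 1.2714, 0.4236, 0.2035, 0.0135, 0
R0 = Σ lx·mx = 4.9957 → 5.00

5.00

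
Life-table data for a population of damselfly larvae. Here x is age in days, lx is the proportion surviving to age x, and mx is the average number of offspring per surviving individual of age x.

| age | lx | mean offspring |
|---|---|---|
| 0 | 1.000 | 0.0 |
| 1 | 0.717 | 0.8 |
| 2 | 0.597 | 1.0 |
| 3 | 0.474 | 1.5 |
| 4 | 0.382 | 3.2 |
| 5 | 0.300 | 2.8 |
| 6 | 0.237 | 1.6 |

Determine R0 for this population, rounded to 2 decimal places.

4.32

lx·mx by age: 0, 0.5736, 0.597, 0.711, 1.2224, 0.84, 0.3792
R0 = Σ lx·mx = 4.3232 → 4.32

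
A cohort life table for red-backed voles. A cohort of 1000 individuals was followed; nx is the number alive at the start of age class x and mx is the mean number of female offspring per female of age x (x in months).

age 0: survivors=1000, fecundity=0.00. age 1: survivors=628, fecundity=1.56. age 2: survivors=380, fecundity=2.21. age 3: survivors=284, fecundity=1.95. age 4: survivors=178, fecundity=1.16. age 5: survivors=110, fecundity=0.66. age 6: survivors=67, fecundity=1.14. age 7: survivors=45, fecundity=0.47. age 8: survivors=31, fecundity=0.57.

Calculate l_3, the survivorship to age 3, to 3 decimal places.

0.284

l_3 = n_3/n_0 = 284/1000 = 0.284 → 0.284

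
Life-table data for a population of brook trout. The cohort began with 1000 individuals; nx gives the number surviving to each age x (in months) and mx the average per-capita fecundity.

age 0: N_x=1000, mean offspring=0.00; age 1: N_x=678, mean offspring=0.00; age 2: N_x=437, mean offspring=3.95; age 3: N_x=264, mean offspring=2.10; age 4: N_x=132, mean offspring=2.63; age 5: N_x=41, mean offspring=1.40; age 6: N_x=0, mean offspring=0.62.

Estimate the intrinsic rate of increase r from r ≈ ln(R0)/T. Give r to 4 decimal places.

lx = nx/n0 = nx/1000: 1, 0.678, 0.437, 0.264, 0.132, 0.041, 0
R0 = Σ lx·mx = 0 + 0 + 1.72615 + 0.5544 + 0.34716 + 0.0574 + 0 = 2.68511
Σ x·lx·mx = 6.79114; T = 6.79114/2.68511 = 2.52919…
r ≈ ln(R0)/T = ln(2.68511)/2.52919… = 0.39053… → 0.3905

0.3905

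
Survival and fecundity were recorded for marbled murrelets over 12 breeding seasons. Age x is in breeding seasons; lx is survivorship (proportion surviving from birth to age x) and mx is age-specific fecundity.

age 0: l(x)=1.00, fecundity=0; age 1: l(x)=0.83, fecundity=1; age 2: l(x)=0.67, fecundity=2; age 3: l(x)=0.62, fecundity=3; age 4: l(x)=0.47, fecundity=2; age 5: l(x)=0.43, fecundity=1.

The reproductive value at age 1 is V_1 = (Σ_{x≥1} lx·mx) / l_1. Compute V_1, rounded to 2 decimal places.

6.51

lx·mx for x ≥ 1: 0.83, 1.34, 1.86, 0.94, 0.43 → sum = 5.4
V_1 = 5.4 / l_1 = 5.4 / 0.83 = 6.506024… → 6.51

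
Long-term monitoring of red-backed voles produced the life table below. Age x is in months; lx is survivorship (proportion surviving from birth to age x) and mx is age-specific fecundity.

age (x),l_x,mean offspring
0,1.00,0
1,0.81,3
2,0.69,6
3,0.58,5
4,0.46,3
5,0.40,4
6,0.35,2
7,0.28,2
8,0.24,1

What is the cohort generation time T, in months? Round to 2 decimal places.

3.08

lx·mx: 0, 2.43, 4.14, 2.9, 1.38, 1.6, 0.7, 0.56, 0.24 → R0 = 13.95
x·lx·mx: 0, 2.43, 8.28, 8.7, 5.52, 8, 4.2, 3.92, 1.92 → Σ = 42.97
T = 42.97 / 13.95 = 3.080287… → 3.08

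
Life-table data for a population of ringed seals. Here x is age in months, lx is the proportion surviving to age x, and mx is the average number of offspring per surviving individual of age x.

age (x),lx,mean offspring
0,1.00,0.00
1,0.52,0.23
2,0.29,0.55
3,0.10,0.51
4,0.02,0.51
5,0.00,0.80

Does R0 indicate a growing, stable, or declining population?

R0 = Σ lx·mx = 0 + 0.1196 + 0.1595 + 0.051 + 0.0102 + 0 = 0.3403
R0 < 1, so the population is declining.

declining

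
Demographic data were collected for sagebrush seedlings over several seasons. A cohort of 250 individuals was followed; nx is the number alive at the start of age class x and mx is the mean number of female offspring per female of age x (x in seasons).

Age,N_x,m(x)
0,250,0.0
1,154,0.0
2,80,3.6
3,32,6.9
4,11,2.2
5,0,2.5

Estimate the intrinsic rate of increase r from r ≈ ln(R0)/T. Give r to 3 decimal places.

0.302

lx = nx/n0 = nx/250: 1, 0.616, 0.32, 0.128, 0.044, 0
R0 = Σ lx·mx = 0 + 0 + 1.152 + 0.8832 + 0.0968 + 0 = 2.132
Σ x·lx·mx = 5.3408; T = 5.3408/2.132 = 2.50507…
r ≈ ln(R0)/T = ln(2.132)/2.50507… = 0.30221… → 0.302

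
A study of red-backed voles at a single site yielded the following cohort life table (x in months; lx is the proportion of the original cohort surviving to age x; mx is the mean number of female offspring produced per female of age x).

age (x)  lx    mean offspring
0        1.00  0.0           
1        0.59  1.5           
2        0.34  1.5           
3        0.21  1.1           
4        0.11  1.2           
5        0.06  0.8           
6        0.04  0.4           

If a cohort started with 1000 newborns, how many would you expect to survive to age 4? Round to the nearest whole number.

110

Expected survivors = N0 · l_4 = 1000 × 0.11 = 110 → 110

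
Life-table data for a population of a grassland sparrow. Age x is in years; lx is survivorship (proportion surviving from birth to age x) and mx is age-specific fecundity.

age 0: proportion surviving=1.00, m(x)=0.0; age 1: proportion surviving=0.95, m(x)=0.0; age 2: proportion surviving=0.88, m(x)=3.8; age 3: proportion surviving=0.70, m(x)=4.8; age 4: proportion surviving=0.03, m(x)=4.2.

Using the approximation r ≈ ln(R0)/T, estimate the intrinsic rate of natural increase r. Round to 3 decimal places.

0.760

R0 = Σ lx·mx = 0 + 0 + 3.344 + 3.36 + 0.126 = 6.83
Σ x·lx·mx = 17.272; T = 17.272/6.83 = 2.52884…
r ≈ ln(R0)/T = ln(6.83)/2.52884… = 0.75976… → 0.760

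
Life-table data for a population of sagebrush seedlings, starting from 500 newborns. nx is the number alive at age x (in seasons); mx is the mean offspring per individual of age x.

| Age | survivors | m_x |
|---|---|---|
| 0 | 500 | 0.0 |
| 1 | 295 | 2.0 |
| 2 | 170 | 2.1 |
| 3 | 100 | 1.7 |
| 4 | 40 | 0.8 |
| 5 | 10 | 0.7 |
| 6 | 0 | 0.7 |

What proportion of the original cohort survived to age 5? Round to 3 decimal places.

l_5 = n_5/n_0 = 10/500 = 0.02 → 0.020

0.020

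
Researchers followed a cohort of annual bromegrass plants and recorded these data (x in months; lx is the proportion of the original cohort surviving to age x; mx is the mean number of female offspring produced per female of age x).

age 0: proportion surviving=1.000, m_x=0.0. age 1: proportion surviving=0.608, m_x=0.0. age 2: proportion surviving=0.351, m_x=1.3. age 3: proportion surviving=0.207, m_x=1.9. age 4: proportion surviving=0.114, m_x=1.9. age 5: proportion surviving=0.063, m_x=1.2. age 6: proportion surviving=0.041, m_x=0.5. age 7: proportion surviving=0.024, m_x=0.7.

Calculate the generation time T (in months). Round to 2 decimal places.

3.03

lx·mx: 0, 0, 0.4563, 0.3933, 0.2166, 0.0756, 0.0205, 0.0168 → R0 = 1.1791
x·lx·mx: 0, 0, 0.9126, 1.1799, 0.8664, 0.378, 0.123, 0.1176 → Σ = 3.5775
T = 3.5775 / 1.1791 = 3.034094… → 3.03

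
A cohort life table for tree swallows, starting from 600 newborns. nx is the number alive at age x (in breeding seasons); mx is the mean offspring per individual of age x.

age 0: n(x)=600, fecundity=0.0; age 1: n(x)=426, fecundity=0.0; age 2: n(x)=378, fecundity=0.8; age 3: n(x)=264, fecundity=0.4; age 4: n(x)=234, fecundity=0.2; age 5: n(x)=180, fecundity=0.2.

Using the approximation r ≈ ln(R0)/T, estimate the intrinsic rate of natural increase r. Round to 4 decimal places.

lx = nx/n0 = nx/600: 1, 0.71, 0.63, 0.44, 0.39, 0.3
R0 = Σ lx·mx = 0 + 0 + 0.504 + 0.176 + 0.078 + 0.06 = 0.818
Σ x·lx·mx = 2.148; T = 2.148/0.818 = 2.62592…
r ≈ ln(R0)/T = ln(0.818)/2.62592… = -0.076504… → -0.0765

-0.0765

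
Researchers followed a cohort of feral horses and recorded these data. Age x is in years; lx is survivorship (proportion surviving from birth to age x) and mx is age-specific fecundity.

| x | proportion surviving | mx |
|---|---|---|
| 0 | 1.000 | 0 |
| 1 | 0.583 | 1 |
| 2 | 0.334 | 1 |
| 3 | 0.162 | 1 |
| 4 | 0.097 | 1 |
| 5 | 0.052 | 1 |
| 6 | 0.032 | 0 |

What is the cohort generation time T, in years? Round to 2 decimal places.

lx·mx: 0, 0.583, 0.334, 0.162, 0.097, 0.052, 0 → R0 = 1.228
x·lx·mx: 0, 0.583, 0.668, 0.486, 0.388, 0.26, 0 → Σ = 2.385
T = 2.385 / 1.228 = 1.942182… → 1.94

1.94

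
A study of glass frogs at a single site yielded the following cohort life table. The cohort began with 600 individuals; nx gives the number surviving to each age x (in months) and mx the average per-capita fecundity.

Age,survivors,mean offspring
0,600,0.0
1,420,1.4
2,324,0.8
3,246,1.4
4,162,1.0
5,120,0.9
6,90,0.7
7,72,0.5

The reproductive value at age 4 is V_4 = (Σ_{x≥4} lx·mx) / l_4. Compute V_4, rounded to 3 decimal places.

lx = nx/n0 = nx/600: 1, 0.7, 0.54, 0.41, 0.27, 0.2, 0.15, 0.12
lx·mx for x ≥ 4: 0.27, 0.18, 0.105, 0.06 → sum = 0.615
V_4 = 0.615 / l_4 = 0.615 / 0.27 = 2.277778… → 2.278

2.278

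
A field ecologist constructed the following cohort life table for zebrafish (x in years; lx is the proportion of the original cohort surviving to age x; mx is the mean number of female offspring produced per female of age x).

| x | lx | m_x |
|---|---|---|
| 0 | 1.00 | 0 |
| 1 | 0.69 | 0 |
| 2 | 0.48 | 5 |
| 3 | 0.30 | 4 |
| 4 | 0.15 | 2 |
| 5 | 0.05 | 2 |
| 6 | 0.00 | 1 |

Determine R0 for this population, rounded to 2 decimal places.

4.00

lx·mx by age: 0, 0, 2.4, 1.2, 0.3, 0.1, 0
R0 = Σ lx·mx = 4 → 4.00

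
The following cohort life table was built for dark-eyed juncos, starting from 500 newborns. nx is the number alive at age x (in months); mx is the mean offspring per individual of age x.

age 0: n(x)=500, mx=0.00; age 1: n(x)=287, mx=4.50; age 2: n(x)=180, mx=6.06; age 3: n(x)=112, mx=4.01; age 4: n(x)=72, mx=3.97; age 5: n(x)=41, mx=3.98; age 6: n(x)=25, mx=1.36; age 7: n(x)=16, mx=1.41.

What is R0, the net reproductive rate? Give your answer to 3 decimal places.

lx = nx/n0 = nx/500: 1, 0.574, 0.36, 0.224, 0.144, 0.082, 0.05, 0.032
lx·mx by age: 0, 2.583, 2.1816, 0.89824, 0.57168, 0.32636, 0.068, 0.04512
R0 = Σ lx·mx = 6.674 → 6.674

6.674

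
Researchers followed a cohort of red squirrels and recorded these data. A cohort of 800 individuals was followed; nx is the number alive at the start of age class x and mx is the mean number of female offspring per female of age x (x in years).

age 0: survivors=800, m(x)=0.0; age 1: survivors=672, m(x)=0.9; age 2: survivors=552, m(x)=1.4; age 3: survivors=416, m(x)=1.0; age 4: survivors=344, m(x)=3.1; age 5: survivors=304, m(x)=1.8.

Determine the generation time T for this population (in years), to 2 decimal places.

3.05

lx = nx/n0 = nx/800: 1, 0.84, 0.69, 0.52, 0.43, 0.38
lx·mx: 0, 0.756, 0.966, 0.52, 1.333, 0.684 → R0 = 4.259
x·lx·mx: 0, 0.756, 1.932, 1.56, 5.332, 3.42 → Σ = 13
T = 13 / 4.259 = 3.05236… → 3.05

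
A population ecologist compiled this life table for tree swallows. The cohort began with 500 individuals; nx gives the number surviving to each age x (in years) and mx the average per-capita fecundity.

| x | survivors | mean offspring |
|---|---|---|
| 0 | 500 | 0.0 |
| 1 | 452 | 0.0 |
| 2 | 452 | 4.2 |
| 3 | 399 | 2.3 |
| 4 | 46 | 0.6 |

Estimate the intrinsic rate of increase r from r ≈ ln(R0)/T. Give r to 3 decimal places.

0.742

lx = nx/n0 = nx/500: 1, 0.904, 0.904, 0.798, 0.092
R0 = Σ lx·mx = 0 + 0 + 3.7968 + 1.8354 + 0.0552 = 5.6874
Σ x·lx·mx = 13.3206; T = 13.3206/5.6874 = 2.34212…
r ≈ ln(R0)/T = ln(5.6874)/2.34212… = 0.74217… → 0.742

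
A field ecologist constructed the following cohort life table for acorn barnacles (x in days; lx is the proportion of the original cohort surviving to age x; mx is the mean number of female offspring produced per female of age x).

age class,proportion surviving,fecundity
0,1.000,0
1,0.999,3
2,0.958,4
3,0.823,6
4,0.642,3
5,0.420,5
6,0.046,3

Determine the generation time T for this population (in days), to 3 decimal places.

2.794

lx·mx: 0, 2.997, 3.832, 4.938, 1.926, 2.1, 0.138 → R0 = 15.931
x·lx·mx: 0, 2.997, 7.664, 14.814, 7.704, 10.5, 0.828 → Σ = 44.507
T = 44.507 / 15.931 = 2.793735… → 2.794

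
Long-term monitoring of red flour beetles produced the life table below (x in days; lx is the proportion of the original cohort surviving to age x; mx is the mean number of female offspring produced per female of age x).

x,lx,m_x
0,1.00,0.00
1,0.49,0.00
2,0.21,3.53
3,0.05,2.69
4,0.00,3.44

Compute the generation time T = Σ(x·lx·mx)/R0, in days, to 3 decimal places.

2.154

lx·mx: 0, 0, 0.7413, 0.1345, 0 → R0 = 0.8758
x·lx·mx: 0, 0, 1.4826, 0.4035, 0 → Σ = 1.8861
T = 1.8861 / 0.8758 = 2.153574… → 2.154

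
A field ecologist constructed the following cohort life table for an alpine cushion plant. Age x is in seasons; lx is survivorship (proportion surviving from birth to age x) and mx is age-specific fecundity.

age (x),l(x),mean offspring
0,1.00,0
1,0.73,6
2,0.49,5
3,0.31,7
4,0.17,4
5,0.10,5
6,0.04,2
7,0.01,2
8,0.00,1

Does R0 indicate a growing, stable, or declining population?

R0 = Σ lx·mx = 0 + 4.38 + 2.45 + 2.17 + 0.68 + 0.5 + 0.08 + 0.02 + 0 = 10.28
R0 > 1, so the population is growing.

growing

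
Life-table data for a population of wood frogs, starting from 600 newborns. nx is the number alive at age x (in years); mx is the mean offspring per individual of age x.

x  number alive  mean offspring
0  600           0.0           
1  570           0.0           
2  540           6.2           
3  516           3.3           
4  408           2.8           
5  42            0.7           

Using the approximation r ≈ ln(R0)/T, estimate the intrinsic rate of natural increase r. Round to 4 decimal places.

0.8810

lx = nx/n0 = nx/600: 1, 0.95, 0.9, 0.86, 0.68, 0.07
R0 = Σ lx·mx = 0 + 0 + 5.58 + 2.838 + 1.904 + 0.049 = 10.371
Σ x·lx·mx = 27.535; T = 27.535/10.371 = 2.655…
r ≈ ln(R0)/T = ln(10.371)/2.655… = 0.880985… → 0.8810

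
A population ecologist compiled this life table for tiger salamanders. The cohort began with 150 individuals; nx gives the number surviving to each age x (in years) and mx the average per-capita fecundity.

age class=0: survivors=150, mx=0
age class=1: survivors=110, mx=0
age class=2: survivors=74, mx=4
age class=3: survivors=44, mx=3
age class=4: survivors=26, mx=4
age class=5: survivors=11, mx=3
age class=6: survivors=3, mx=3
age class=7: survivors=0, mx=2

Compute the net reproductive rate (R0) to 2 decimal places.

3.83

lx = nx/n0 = nx/150: 1, 0.73333…, 0.49333…, 0.29333…, 0.17333…, 0.07333…, 0.02, 0
lx·mx by age: 0, 0, 1.973333…, 0.88…, 0.693333…, 0.22…, 0.06, 0
R0 = Σ lx·mx = 3.826667… → 3.83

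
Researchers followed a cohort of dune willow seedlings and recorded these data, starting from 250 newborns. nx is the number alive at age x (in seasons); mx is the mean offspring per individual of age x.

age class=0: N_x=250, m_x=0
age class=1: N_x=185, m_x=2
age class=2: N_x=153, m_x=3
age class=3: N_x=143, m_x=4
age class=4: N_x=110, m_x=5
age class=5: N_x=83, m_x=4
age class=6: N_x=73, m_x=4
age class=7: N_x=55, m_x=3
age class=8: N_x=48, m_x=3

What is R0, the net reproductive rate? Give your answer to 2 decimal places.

lx = nx/n0 = nx/250: 1, 0.74, 0.612, 0.572, 0.44, 0.332, 0.292, 0.22, 0.192
lx·mx by age: 0, 1.48, 1.836, 2.288, 2.2, 1.328, 1.168, 0.66, 0.576
R0 = Σ lx·mx = 11.536 → 11.54

11.54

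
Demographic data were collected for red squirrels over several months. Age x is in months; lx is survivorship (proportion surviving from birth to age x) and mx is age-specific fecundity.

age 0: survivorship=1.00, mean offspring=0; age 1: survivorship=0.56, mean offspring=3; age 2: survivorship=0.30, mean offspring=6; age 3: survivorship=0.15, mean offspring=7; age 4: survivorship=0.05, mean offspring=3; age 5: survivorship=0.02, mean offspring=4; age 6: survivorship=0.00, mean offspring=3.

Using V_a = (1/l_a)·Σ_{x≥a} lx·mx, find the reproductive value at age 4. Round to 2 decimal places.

lx·mx for x ≥ 4: 0.15, 0.08, 0 → sum = 0.23
V_4 = 0.23 / l_4 = 0.23 / 0.05 = 4.6 → 4.60

4.60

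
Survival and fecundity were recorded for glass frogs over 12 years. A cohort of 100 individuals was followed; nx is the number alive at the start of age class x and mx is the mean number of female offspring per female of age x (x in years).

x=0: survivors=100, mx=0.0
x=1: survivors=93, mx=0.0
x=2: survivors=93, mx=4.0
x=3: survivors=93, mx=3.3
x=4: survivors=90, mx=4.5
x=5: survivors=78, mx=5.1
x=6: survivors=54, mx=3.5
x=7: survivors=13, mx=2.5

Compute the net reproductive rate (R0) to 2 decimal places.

lx = nx/n0 = nx/100: 1, 0.93, 0.93, 0.93, 0.9, 0.78, 0.54, 0.13
lx·mx by age: 0, 0, 3.72, 3.069, 4.05, 3.978, 1.89, 0.325
R0 = Σ lx·mx = 17.032 → 17.03

17.03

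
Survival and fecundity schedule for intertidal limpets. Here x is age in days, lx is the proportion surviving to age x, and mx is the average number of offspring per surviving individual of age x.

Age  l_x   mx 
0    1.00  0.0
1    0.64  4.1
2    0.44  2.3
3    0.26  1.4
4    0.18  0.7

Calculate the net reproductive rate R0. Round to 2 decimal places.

lx·mx by age: 0, 2.624, 1.012, 0.364, 0.126
R0 = Σ lx·mx = 4.126 → 4.13

4.13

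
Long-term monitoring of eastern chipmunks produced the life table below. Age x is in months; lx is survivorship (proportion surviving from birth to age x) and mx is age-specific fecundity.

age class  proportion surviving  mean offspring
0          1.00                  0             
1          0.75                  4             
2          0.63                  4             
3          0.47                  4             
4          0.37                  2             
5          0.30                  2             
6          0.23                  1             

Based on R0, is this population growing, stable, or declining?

growing

R0 = Σ lx·mx = 0 + 3 + 2.52 + 1.88 + 0.74 + 0.6 + 0.23 = 8.97
R0 > 1, so the population is growing.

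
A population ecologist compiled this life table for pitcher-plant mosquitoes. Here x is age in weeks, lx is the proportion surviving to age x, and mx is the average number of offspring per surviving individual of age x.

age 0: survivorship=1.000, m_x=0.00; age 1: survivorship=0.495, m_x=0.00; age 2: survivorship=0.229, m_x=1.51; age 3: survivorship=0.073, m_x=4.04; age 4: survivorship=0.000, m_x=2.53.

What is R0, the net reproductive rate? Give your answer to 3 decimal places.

0.641

lx·mx by age: 0, 0, 0.34579, 0.29492, 0
R0 = Σ lx·mx = 0.64071 → 0.641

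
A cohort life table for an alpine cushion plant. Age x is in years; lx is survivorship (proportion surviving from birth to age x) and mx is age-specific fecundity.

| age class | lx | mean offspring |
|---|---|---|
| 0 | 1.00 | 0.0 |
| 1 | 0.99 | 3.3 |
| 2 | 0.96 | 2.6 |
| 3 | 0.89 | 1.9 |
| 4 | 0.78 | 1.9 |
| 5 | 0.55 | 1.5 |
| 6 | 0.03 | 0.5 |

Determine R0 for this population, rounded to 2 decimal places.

lx·mx by age: 0, 3.267, 2.496, 1.691, 1.482, 0.825, 0.015
R0 = Σ lx·mx = 9.776 → 9.78

9.78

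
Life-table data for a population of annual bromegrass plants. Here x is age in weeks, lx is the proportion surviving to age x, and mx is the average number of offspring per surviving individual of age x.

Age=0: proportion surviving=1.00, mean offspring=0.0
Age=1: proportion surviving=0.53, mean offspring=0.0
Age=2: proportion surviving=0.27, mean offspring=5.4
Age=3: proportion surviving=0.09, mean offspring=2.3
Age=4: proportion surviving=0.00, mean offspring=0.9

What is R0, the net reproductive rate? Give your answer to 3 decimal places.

1.665

lx·mx by age: 0, 0, 1.458, 0.207, 0
R0 = Σ lx·mx = 1.665 → 1.665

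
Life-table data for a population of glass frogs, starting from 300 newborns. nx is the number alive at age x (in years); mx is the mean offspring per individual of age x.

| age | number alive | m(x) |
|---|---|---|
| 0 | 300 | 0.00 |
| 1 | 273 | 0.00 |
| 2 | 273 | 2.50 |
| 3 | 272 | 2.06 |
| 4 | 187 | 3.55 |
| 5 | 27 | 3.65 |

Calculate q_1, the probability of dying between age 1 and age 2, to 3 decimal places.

lx = nx/n0 = nx/300: 1, 0.91, 0.91, 0.90667…, 0.62333…, 0.09
q_1 = (l_1 − l_2) / l_1 = (0.91 − 0.91) / 0.91
     = 0 / 0.91 = 0 → 0.000

0.000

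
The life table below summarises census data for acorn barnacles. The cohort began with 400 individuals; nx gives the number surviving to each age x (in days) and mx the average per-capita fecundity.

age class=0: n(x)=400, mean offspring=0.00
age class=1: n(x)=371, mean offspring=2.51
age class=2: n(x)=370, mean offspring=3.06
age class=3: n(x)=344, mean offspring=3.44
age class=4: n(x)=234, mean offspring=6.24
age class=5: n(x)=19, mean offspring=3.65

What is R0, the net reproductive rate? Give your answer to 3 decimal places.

lx = nx/n0 = nx/400: 1, 0.9275, 0.925, 0.86, 0.585, 0.0475
lx·mx by age: 0, 2.328025, 2.8305, 2.9584, 3.6504, 0.173375
R0 = Σ lx·mx = 11.9407 → 11.941

11.941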